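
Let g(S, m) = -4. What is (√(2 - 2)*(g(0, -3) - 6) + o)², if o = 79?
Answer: 6241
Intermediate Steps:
(√(2 - 2)*(g(0, -3) - 6) + o)² = (√(2 - 2)*(-4 - 6) + 79)² = (√0*(-10) + 79)² = (0*(-10) + 79)² = (0 + 79)² = 79² = 6241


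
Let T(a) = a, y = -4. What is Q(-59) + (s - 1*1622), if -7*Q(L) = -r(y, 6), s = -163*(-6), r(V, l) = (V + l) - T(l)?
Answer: -4512/7 ≈ -644.57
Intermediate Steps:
r(V, l) = V (r(V, l) = (V + l) - l = V)
s = 978
Q(L) = -4/7 (Q(L) = -(-1)*(-4)/7 = -1/7*4 = -4/7)
Q(-59) + (s - 1*1622) = -4/7 + (978 - 1*1622) = -4/7 + (978 - 1622) = -4/7 - 644 = -4512/7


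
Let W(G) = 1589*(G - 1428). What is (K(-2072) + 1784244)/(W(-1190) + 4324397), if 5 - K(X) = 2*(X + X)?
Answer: 1792537/164395 ≈ 10.904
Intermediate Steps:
W(G) = -2269092 + 1589*G (W(G) = 1589*(-1428 + G) = -2269092 + 1589*G)
K(X) = 5 - 4*X (K(X) = 5 - 2*(X + X) = 5 - 2*2*X = 5 - 4*X)
(K(-2072) + 1784244)/(W(-1190) + 4324397) = ((5 - 4*(-2072)) + 1784244)/((-2269092 + 1589*(-1190)) + 4324397) = ((5 + 8288) + 1784244)/((-2269092 - 1890910) + 4324397) = (8293 + 1784244)/(-4160002 + 4324397) = 1792537/164395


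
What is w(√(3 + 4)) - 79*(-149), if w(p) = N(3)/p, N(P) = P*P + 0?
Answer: 11771 + 9*√7/7 ≈ 11774.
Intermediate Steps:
N(P) = P² (N(P) = P² + 0 = P²)
w(p) = 9/p (w(p) = 3²/p = 9/p)
w(√(3 + 4)) - 79*(-149) = 9/(√(3 + 4)) - 79*(-149) = 9/(√7) + 11771 = 9*(√7/7) + 11771 = 9*√7/7 + 11771 = 11771 + 9*√7/7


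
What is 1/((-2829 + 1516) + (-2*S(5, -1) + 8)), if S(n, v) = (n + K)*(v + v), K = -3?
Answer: -1/1297 ≈ -0.00077101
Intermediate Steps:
S(n, v) = 2*v*(-3 + n) (S(n, v) = (n - 3)*(v + v) = (-3 + n)*(2*v) = 2*v*(-3 + n))
1/((-2829 + 1516) + (-2*S(5, -1) + 8)) = 1/((-2829 + 1516) + (-4*(-1)*(-3 + 5) + 8)) = 1/(-1313 + (-4*(-1)*2 + 8)) = 1/(-1313 + (-2*(-4) + 8)) = 1/(-1313 + (8 + 8)) = 1/(-1313 + 16) = 1/(-1297) = -1/1297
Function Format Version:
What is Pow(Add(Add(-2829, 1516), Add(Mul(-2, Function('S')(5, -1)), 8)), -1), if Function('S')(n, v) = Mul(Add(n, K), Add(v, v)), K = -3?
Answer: Rational(-1, 1297) ≈ -0.00077101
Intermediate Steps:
Function('S')(n, v) = Mul(2, v, Add(-3, n)) (Function('S')(n, v) = Mul(Add(n, -3), Add(v, v)) = Mul(Add(-3, n), Mul(2, v)) = Mul(2, v, Add(-3, n)))
Pow(Add(Add(-2829, 1516), Add(Mul(-2, Function('S')(5, -1)), 8)), -1) = Pow(Add(Add(-2829, 1516), Add(Mul(-2, Mul(2, -1, Add(-3, 5))), 8)), -1) = Pow(Add(-1313, Add(Mul(-2, Mul(2, -1, 2)), 8)), -1) = Pow(Add(-1313, Add(Mul(-2, -4), 8)), -1) = Pow(Add(-1313, Add(8, 8)), -1) = Pow(Add(-1313, 16), -1) = Pow(-1297, -1) = Rational(-1, 1297)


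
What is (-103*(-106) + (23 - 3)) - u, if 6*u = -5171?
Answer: 70799/6 ≈ 11800.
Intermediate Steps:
u = -5171/6 (u = (⅙)*(-5171) = -5171/6 ≈ -861.83)
(-103*(-106) + (23 - 3)) - u = (-103*(-106) + (23 - 3)) - 1*(-5171/6) = (10918 + 20) + 5171/6 = 10938 + 5171/6 = 70799/6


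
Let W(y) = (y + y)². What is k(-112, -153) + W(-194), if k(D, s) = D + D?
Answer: 150320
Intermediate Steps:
k(D, s) = 2*D
W(y) = 4*y² (W(y) = (2*y)² = 4*y²)
k(-112, -153) + W(-194) = 2*(-112) + 4*(-194)² = -224 + 4*37636 = -224 + 150544 = 150320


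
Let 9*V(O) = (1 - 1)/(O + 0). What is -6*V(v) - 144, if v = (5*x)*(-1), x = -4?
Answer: -144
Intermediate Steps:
v = 20 (v = (5*(-4))*(-1) = -20*(-1) = 20)
V(O) = 0 (V(O) = ((1 - 1)/(O + 0))/9 = (0/O)/9 = (⅑)*0 = 0)
-6*V(v) - 144 = -6*0 - 144 = 0 - 144 = -144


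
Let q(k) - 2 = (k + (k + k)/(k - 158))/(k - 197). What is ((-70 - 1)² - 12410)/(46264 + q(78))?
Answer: -17538220/110111559 ≈ -0.15928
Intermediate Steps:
q(k) = 2 + (k + 2*k/(-158 + k))/(-197 + k) (q(k) = 2 + (k + (k + k)/(k - 158))/(k - 197) = 2 + (k + (2*k)/(-158 + k))/(-197 + k) = 2 + (k + 2*k/(-158 + k))/(-197 + k))
((-70 - 1)² - 12410)/(46264 + q(78)) = ((-70 - 1)² - 12410)/(46264 + (62252 - 866*78 + 3*78²)/(31126 + 78² - 355*78)) = ((-71)² - 12410)/(46264 + (62252 - 67548 + 3*6084)/(31126 + 6084 - 27690)) = (5041 - 12410)/(46264 + (62252 - 67548 + 18252)/9520) = -7369/(46264 + (1/9520)*12956) = -7369/(46264 + 3239/2380) = -7369/110111559/2380 = -7369*2380/110111559 = -17538220/110111559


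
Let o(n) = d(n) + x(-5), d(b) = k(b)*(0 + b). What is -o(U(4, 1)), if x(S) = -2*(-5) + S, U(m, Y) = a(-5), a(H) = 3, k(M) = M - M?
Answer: -5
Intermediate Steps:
k(M) = 0
d(b) = 0 (d(b) = 0*(0 + b) = 0*b = 0)
U(m, Y) = 3
x(S) = 10 + S
o(n) = 5 (o(n) = 0 + (10 - 5) = 0 + 5 = 5)
-o(U(4, 1)) = -1*5 = -5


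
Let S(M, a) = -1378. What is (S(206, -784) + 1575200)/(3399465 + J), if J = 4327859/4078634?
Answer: 6419043919148/13865177858669 ≈ 0.46296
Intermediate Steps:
J = 4327859/4078634 (J = 4327859*(1/4078634) = 4327859/4078634 ≈ 1.0611)
(S(206, -784) + 1575200)/(3399465 + J) = (-1378 + 1575200)/(3399465 + 4327859/4078634) = 1573822/(13865177858669/4078634) = 1573822*(4078634/13865177858669) = 6419043919148/13865177858669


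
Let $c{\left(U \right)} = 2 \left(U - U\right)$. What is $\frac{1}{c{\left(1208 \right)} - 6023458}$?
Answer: $- \frac{1}{6023458} \approx -1.6602 \cdot 10^{-7}$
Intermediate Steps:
$c{\left(U \right)} = 0$ ($c{\left(U \right)} = 2 \cdot 0 = 0$)
$\frac{1}{c{\left(1208 \right)} - 6023458} = \frac{1}{0 - 6023458} = \frac{1}{-6023458} = - \frac{1}{6023458}$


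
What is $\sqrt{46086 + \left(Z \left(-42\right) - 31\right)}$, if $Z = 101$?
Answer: $\sqrt{41813} \approx 204.48$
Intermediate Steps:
$\sqrt{46086 + \left(Z \left(-42\right) - 31\right)} = \sqrt{46086 + \left(101 \left(-42\right) - 31\right)} = \sqrt{46086 - 4273} = \sqrt{41813}$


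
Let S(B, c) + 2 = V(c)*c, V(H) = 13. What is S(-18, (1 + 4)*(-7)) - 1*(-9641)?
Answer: 9184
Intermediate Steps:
S(B, c) = -2 + 13*c
S(-18, (1 + 4)*(-7)) - 1*(-9641) = (-2 + 13*((1 + 4)*(-7))) - 1*(-9641) = (-2 + 13*(5*(-7))) + 9641 = (-2 + 13*(-35)) + 9641 = (-2 - 455) + 9641 = -457 + 9641 = 9184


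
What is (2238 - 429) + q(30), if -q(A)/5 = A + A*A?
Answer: -2841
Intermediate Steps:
q(A) = -5*A - 5*A**2 (q(A) = -5*(A + A*A) = -5*(A + A**2) = -5*A - 5*A**2)
(2238 - 429) + q(30) = (2238 - 429) - 5*30*(1 + 30) = 1809 - 5*30*31 = 1809 - 4650 = -2841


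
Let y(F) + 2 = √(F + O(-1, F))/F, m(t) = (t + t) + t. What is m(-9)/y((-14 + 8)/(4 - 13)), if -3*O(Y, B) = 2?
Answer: 27/2 ≈ 13.500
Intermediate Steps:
m(t) = 3*t (m(t) = 2*t + t = 3*t)
O(Y, B) = -⅔ (O(Y, B) = -⅓*2 = -⅔)
y(F) = -2 + √(-⅔ + F)/F (y(F) = -2 + √(F - ⅔)/F = -2 + √(-⅔ + F)/F)
m(-9)/y((-14 + 8)/(4 - 13)) = (3*(-9))/(-2 + √(-6 + 9*((-14 + 8)/(4 - 13)))/(3*(((-14 + 8)/(4 - 13))))) = -27/(-2 + √(-6 + 9*(-6/(-9)))/(3*((-6/(-9))))) = -27/(-2 + √(-6 + 9*(-6*(-⅑)))/(3*((-6*(-⅑))))) = -27/(-2 + √(-6 + 9*(⅔))/(3*(⅔))) = -27/(-2 + (⅓)*(3/2)*√(-6 + 6)) = -27/(-2 + (⅓)*(3/2)*√0) = -27/(-2 + (⅓)*(3/2)*0) = -27/(-2 + 0) = -27/(-2) = -27*(-½) = 27/2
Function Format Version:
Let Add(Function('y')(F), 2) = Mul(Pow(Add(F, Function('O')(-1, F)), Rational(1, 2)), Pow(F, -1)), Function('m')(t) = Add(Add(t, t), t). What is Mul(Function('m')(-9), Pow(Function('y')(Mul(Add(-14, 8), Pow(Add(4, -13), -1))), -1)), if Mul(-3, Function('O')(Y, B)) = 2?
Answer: Rational(27, 2) ≈ 13.500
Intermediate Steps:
Function('m')(t) = Mul(3, t) (Function('m')(t) = Add(Mul(2, t), t) = Mul(3, t))
Function('O')(Y, B) = Rational(-2, 3) (Function('O')(Y, B) = Mul(Rational(-1, 3), 2) = Rational(-2, 3))
Function('y')(F) = Add(-2, Mul(Pow(F, -1), Pow(Add(Rational(-2, 3), F), Rational(1, 2)))) (Function('y')(F) = Add(-2, Mul(Pow(Add(F, Rational(-2, 3)), Rational(1, 2)), Pow(F, -1))) = Add(-2, Mul(Pow(Add(Rational(-2, 3), F), Rational(1, 2)), Pow(F, -1))) = Add(-2, Mul(Pow(F, -1), Pow(Add(Rational(-2, 3), F), Rational(1, 2)))))
Mul(Function('m')(-9), Pow(Function('y')(Mul(Add(-14, 8), Pow(Add(4, -13), -1))), -1)) = Mul(Mul(3, -9), Pow(Add(-2, Mul(Rational(1, 3), Pow(Mul(Add(-14, 8), Pow(Add(4, -13), -1)), -1), Pow(Add(-6, Mul(9, Mul(Add(-14, 8), Pow(Add(4, -13), -1)))), Rational(1, 2)))), -1)) = Mul(-27, Pow(Add(-2, Mul(Rational(1, 3), Pow(Mul(-6, Pow(-9, -1)), -1), Pow(Add(-6, Mul(9, Mul(-6, Pow(-9, -1)))), Rational(1, 2)))), -1)) = Mul(-27, Pow(Add(-2, Mul(Rational(1, 3), Pow(Mul(-6, Rational(-1, 9)), -1), Pow(Add(-6, Mul(9, Mul(-6, Rational(-1, 9)))), Rational(1, 2)))), -1)) = Mul(-27, Pow(Add(-2, Mul(Rational(1, 3), Pow(Rational(2, 3), -1), Pow(Add(-6, Mul(9, Rational(2, 3))), Rational(1, 2)))), -1)) = Mul(-27, Pow(Add(-2, Mul(Rational(1, 3), Rational(3, 2), Pow(Add(-6, 6), Rational(1, 2)))), -1)) = Mul(-27, Pow(Add(-2, Mul(Rational(1, 3), Rational(3, 2), Pow(0, Rational(1, 2)))), -1)) = Mul(-27, Pow(Add(-2, Mul(Rational(1, 3), Rational(3, 2), 0)), -1)) = Mul(-27, Pow(Add(-2, 0), -1)) = Mul(-27, Pow(-2, -1)) = Mul(-27, Rational(-1, 2)) = Rational(27, 2)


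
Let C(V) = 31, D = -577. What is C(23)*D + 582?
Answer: -17305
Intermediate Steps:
C(23)*D + 582 = 31*(-577) + 582 = -17887 + 582 = -17305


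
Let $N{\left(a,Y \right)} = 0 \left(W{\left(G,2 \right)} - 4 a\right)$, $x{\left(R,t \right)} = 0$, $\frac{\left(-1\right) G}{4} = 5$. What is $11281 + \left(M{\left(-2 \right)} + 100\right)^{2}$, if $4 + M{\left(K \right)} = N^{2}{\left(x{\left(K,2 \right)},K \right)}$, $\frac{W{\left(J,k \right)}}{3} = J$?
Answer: $20497$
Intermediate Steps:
$G = -20$ ($G = \left(-4\right) 5 = -20$)
$W{\left(J,k \right)} = 3 J$
$N{\left(a,Y \right)} = 0$ ($N{\left(a,Y \right)} = 0 \left(3 \left(-20\right) - 4 a\right) = 0 \left(-60 - 4 a\right) = 0$)
$M{\left(K \right)} = -4$ ($M{\left(K \right)} = -4 + 0^{2} = -4 + 0 = -4$)
$11281 + \left(M{\left(-2 \right)} + 100\right)^{2} = 11281 + \left(-4 + 100\right)^{2} = 11281 + 96^{2} = 11281 + 9216 = 20497$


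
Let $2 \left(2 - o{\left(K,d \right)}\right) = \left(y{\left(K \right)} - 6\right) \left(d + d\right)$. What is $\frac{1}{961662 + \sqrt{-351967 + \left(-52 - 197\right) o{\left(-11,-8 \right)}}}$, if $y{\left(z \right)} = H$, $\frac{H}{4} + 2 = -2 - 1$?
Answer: $\frac{961662}{924794102917} - \frac{i \sqrt{300673}}{924794102917} \approx 1.0399 \cdot 10^{-6} - 5.9293 \cdot 10^{-10} i$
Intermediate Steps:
$H = -20$ ($H = -8 + 4 \left(-2 - 1\right) = -8 + 4 \left(-3\right) = -8 - 12 = -20$)
$y{\left(z \right)} = -20$
$o{\left(K,d \right)} = 2 + 26 d$ ($o{\left(K,d \right)} = 2 - \frac{\left(-20 - 6\right) \left(d + d\right)}{2} = 2 - \frac{\left(-26\right) 2 d}{2} = 2 - \frac{\left(-52\right) d}{2} = 2 + 26 d$)
$\frac{1}{961662 + \sqrt{-351967 + \left(-52 - 197\right) o{\left(-11,-8 \right)}}} = \frac{1}{961662 + \sqrt{-351967 + \left(-52 - 197\right) \left(2 + 26 \left(-8\right)\right)}} = \frac{1}{961662 + \sqrt{-351967 - 249 \left(2 - 208\right)}} = \frac{1}{961662 + \sqrt{-351967 - -51294}} = \frac{1}{961662 + \sqrt{-351967 + 51294}} = \frac{1}{961662 + \sqrt{-300673}} = \frac{1}{961662 + i \sqrt{300673}}$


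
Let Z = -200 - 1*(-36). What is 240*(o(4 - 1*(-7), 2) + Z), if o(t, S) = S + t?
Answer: -36240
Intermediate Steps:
Z = -164 (Z = -200 + 36 = -164)
240*(o(4 - 1*(-7), 2) + Z) = 240*((2 + (4 - 1*(-7))) - 164) = 240*((2 + (4 + 7)) - 164) = 240*((2 + 11) - 164) = 240*(13 - 164) = 240*(-151) = -36240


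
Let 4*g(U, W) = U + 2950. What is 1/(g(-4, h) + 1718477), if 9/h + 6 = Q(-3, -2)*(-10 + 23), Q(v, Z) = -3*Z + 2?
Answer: 2/3438427 ≈ 5.8166e-7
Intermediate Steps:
Q(v, Z) = 2 - 3*Z (Q(v, Z) = -3*Z + 2 = 2 - 3*Z)
h = 9/98 (h = 9/(-6 + (2 - 3*(-2))*(-10 + 23)) = 9/(-6 + (2 + 6)*13) = 9/(-6 + 8*13) = 9/(-6 + 104) = 9/98 ≈ 0.091837)
g(U, W) = 1475/2 + U/4 (g(U, W) = (U + 2950)/4 = (2950 + U)/4 = 1475/2 + U/4)
1/(g(-4, h) + 1718477) = 1/((1475/2 + (1/4)*(-4)) + 1718477) = 1/((1475/2 - 1) + 1718477) = 1/(1473/2 + 1718477) = 1/(3438427/2) = 2/3438427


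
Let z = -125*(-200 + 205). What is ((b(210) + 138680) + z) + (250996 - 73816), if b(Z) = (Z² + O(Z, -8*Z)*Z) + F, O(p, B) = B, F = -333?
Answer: 6202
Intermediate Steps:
z = -625 (z = -125*5 = -625)
b(Z) = -333 - 7*Z² (b(Z) = (Z² + (-8*Z)*Z) - 333 = (Z² - 8*Z²) - 333 = -7*Z² - 333 = -333 - 7*Z²)
((b(210) + 138680) + z) + (250996 - 73816) = (((-333 - 7*210²) + 138680) - 625) + (250996 - 73816) = (((-333 - 7*44100) + 138680) - 625) + 177180 = (((-333 - 308700) + 138680) - 625) + 177180 = ((-309033 + 138680) - 625) + 177180 = (-170353 - 625) + 177180 = -170978 + 177180 = 6202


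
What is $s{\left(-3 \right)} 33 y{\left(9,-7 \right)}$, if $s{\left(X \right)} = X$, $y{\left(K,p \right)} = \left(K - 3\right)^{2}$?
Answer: $-3564$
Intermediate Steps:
$y{\left(K,p \right)} = \left(-3 + K\right)^{2}$
$s{\left(-3 \right)} 33 y{\left(9,-7 \right)} = \left(-3\right) 33 \left(-3 + 9\right)^{2} = - 99 \cdot 6^{2} = \left(-99\right) 36 = -3564$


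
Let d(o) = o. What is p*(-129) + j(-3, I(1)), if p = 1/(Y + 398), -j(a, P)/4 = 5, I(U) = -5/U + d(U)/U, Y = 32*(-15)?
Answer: -1511/82 ≈ -18.427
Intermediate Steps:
Y = -480
I(U) = 1 - 5/U (I(U) = -5/U + U/U = -5/U + 1 = 1 - 5/U)
j(a, P) = -20 (j(a, P) = -4*5 = -20)
p = -1/82 (p = 1/(-480 + 398) = 1/(-82) = -1/82 ≈ -0.012195)
p*(-129) + j(-3, I(1)) = -1/82*(-129) - 20 = 129/82 - 20 = -1511/82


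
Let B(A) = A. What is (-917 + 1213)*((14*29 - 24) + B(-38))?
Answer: 101824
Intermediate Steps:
(-917 + 1213)*((14*29 - 24) + B(-38)) = (-917 + 1213)*((14*29 - 24) - 38) = 296*((406 - 24) - 38) = 296*(382 - 38) = 296*344 = 101824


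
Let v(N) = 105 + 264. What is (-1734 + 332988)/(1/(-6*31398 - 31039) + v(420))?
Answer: 36343035729/40484281 ≈ 897.71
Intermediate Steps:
v(N) = 369
(-1734 + 332988)/(1/(-6*31398 - 31039) + v(420)) = (-1734 + 332988)/(1/(-6*31398 - 31039) + 369) = 331254/(1/(-188388 - 31039) + 369) = 331254/(1/(-219427) + 369) = 331254/(-1/219427 + 369) = 331254/(80968562/219427) = 331254*(219427/80968562) = 36343035729/40484281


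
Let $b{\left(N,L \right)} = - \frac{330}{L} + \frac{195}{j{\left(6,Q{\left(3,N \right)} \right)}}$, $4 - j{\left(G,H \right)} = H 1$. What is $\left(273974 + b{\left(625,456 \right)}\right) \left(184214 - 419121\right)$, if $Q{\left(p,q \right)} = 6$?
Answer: $- \frac{4889485611013}{76} \approx -6.4335 \cdot 10^{10}$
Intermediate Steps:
$j{\left(G,H \right)} = 4 - H$ ($j{\left(G,H \right)} = 4 - H 1 = 4 - H$)
$b{\left(N,L \right)} = - \frac{195}{2} - \frac{330}{L}$ ($b{\left(N,L \right)} = - \frac{330}{L} + \frac{195}{4 - 6} = - \frac{330}{L} + \frac{195}{-2} = - \frac{330}{L} + 195 \left(- \frac{1}{2}\right) = - \frac{330}{L} - \frac{195}{2} = - \frac{195}{2} - \frac{330}{L}$)
$\left(273974 + b{\left(625,456 \right)}\right) \left(184214 - 419121\right) = \left(273974 - \left(\frac{195}{2} + \frac{330}{456}\right)\right) \left(184214 - 419121\right) = \left(273974 - \frac{7465}{76}\right) \left(-234907\right) = \frac{20814559}{76} \left(-234907\right) = - \frac{4889485611013}{76}$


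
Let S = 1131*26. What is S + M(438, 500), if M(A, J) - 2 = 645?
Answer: 30053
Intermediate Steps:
M(A, J) = 647 (M(A, J) = 2 + 645 = 647)
S = 29406
S + M(438, 500) = 29406 + 647 = 30053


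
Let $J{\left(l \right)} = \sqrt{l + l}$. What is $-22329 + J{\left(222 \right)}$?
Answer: $-22329 + 2 \sqrt{111} \approx -22308.0$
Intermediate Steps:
$J{\left(l \right)} = \sqrt{2} \sqrt{l}$ ($J{\left(l \right)} = \sqrt{2 l} = \sqrt{2} \sqrt{l}$)
$-22329 + J{\left(222 \right)} = -22329 + \sqrt{2} \sqrt{222} = -22329 + 2 \sqrt{111}$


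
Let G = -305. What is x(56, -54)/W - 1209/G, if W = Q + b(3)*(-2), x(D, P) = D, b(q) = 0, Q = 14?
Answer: 2429/305 ≈ 7.9639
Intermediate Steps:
W = 14 (W = 14 + 0*(-2) = 14 + 0 = 14)
x(56, -54)/W - 1209/G = 56/14 - 1209/(-305) = 56*(1/14) - 1209*(-1/305) = 4 + 1209/305 = 2429/305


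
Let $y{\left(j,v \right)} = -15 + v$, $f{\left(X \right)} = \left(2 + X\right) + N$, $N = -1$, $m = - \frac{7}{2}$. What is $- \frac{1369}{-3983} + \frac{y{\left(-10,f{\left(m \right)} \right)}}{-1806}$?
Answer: $\frac{726319}{2055228} \approx 0.3534$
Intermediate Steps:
$m = - \frac{7}{2}$ ($m = \left(-7\right) \frac{1}{2} = - \frac{7}{2} \approx -3.5$)
$f{\left(X \right)} = 1 + X$ ($f{\left(X \right)} = \left(2 + X\right) - 1 = 1 + X$)
$- \frac{1369}{-3983} + \frac{y{\left(-10,f{\left(m \right)} \right)}}{-1806} = - \frac{1369}{-3983} + \frac{-15 + \left(1 - \frac{7}{2}\right)}{-1806} = \left(-1369\right) \left(- \frac{1}{3983}\right) + \left(-15 - \frac{5}{2}\right) \left(- \frac{1}{1806}\right) = \frac{1369}{3983} - - \frac{5}{516} = \frac{1369}{3983} + \frac{5}{516} = \frac{726319}{2055228}$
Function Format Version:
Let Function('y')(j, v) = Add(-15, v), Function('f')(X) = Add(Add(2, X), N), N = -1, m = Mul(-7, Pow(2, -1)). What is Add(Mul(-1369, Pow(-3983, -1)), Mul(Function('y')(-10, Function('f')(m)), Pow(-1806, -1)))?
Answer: Rational(726319, 2055228) ≈ 0.35340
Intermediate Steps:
m = Rational(-7, 2) (m = Mul(-7, Rational(1, 2)) = Rational(-7, 2) ≈ -3.5000)
Function('f')(X) = Add(1, X) (Function('f')(X) = Add(Add(2, X), -1) = Add(1, X))
Add(Mul(-1369, Pow(-3983, -1)), Mul(Function('y')(-10, Function('f')(m)), Pow(-1806, -1))) = Add(Mul(-1369, Pow(-3983, -1)), Mul(Add(-15, Add(1, Rational(-7, 2))), Pow(-1806, -1))) = Add(Mul(-1369, Rational(-1, 3983)), Mul(Add(-15, Rational(-5, 2)), Rational(-1, 1806))) = Add(Rational(1369, 3983), Mul(Rational(-35, 2), Rational(-1, 1806))) = Add(Rational(1369, 3983), Rational(5, 516)) = Rational(726319, 2055228)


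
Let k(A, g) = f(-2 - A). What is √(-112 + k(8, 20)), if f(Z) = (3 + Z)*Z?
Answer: I*√42 ≈ 6.4807*I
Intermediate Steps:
f(Z) = Z*(3 + Z)
k(A, g) = (1 - A)*(-2 - A) (k(A, g) = (-2 - A)*(3 + (-2 - A)) = (-2 - A)*(1 - A) = (1 - A)*(-2 - A))
√(-112 + k(8, 20)) = √(-112 + (-1 + 8)*(2 + 8)) = √(-112 + 7*10) = √(-112 + 70) = √(-42) = I*√42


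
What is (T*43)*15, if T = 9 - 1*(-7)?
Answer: 10320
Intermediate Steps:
T = 16 (T = 9 + 7 = 16)
(T*43)*15 = (16*43)*15 = 688*15 = 10320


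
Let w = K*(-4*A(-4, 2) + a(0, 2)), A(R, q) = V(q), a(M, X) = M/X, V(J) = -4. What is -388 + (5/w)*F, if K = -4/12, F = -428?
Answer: 53/4 ≈ 13.250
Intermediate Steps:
A(R, q) = -4
K = -⅓ (K = -4*1/12 = -⅓ ≈ -0.33333)
w = -16/3 (w = -(-4*(-4) + 0/2)/3 = -(16 + 0*(½))/3 = -(16 + 0)/3 = -⅓*16 = -16/3 ≈ -5.3333)
-388 + (5/w)*F = -388 + (5/(-16/3))*(-428) = -388 + (5*(-3/16))*(-428) = -388 - 15/16*(-428) = -388 + 1605/4 = 53/4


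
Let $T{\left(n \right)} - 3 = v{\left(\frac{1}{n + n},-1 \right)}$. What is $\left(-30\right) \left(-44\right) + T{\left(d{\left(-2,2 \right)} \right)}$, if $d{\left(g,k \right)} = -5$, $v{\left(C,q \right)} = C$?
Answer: $\frac{13229}{10} \approx 1322.9$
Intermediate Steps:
$T{\left(n \right)} = 3 + \frac{1}{2 n}$ ($T{\left(n \right)} = 3 + \frac{1}{n + n} = 3 + \frac{1}{2 n}$)
$\left(-30\right) \left(-44\right) + T{\left(d{\left(-2,2 \right)} \right)} = \left(-30\right) \left(-44\right) + \left(3 + \frac{1}{2 \left(-5\right)}\right) = 1320 + \left(3 + \frac{1}{2} \left(- \frac{1}{5}\right)\right) = 1320 + \left(3 - \frac{1}{10}\right) = 1320 + \frac{29}{10} = \frac{13229}{10}$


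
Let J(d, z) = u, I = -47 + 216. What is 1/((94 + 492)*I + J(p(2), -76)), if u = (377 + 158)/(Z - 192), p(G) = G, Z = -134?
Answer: 326/32284549 ≈ 1.0098e-5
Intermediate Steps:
I = 169
u = -535/326 (u = (377 + 158)/(-134 - 192) = 535/(-326) = 535*(-1/326) = -535/326 ≈ -1.6411)
J(d, z) = -535/326
1/((94 + 492)*I + J(p(2), -76)) = 1/((94 + 492)*169 - 535/326) = 1/(586*169 - 535/326) = 1/(99034 - 535/326) = 1/(32284549/326) = 326/32284549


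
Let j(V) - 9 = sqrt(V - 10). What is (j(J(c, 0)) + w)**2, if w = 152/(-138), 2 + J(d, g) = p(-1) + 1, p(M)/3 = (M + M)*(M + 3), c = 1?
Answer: 187522/4761 + 1090*I*sqrt(23)/69 ≈ 39.387 + 75.76*I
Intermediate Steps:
p(M) = 6*M*(3 + M) (p(M) = 3*((M + M)*(M + 3)) = 3*((2*M)*(3 + M)) = 3*(2*M*(3 + M)) = 6*M*(3 + M))
J(d, g) = -13 (J(d, g) = -2 + (6*(-1)*(3 - 1) + 1) = -2 + (6*(-1)*2 + 1) = -2 + (-12 + 1) = -2 - 11 = -13)
j(V) = 9 + sqrt(-10 + V) (j(V) = 9 + sqrt(V - 10) = 9 + sqrt(-10 + V))
w = -76/69 (w = 152*(-1/138) = -76/69 ≈ -1.1014)
(j(J(c, 0)) + w)**2 = ((9 + sqrt(-10 - 13)) - 76/69)**2 = ((9 + sqrt(-23)) - 76/69)**2 = ((9 + I*sqrt(23)) - 76/69)**2 = (545/69 + I*sqrt(23))**2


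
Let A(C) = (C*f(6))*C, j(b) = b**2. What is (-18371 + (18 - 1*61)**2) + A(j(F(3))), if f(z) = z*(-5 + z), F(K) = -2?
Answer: -16426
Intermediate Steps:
A(C) = 6*C**2 (A(C) = (C*(6*(-5 + 6)))*C = (C*(6*1))*C = (C*6)*C = (6*C)*C = 6*C**2)
(-18371 + (18 - 1*61)**2) + A(j(F(3))) = (-18371 + (18 - 1*61)**2) + 6*((-2)**2)**2 = (-18371 + (18 - 61)**2) + 6*4**2 = (-18371 + (-43)**2) + 6*16 = (-18371 + 1849) + 96 = -16522 + 96 = -16426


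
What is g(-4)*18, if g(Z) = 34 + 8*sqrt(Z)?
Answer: 612 + 288*I ≈ 612.0 + 288.0*I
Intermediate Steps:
g(-4)*18 = (34 + 8*sqrt(-4))*18 = (34 + 8*(2*I))*18 = (34 + 16*I)*18 = 612 + 288*I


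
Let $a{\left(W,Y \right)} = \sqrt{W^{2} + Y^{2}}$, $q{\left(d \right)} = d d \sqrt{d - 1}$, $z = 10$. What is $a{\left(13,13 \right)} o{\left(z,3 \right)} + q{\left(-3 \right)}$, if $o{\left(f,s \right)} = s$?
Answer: $18 i + 39 \sqrt{2} \approx 55.154 + 18.0 i$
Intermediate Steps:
$q{\left(d \right)} = d^{2} \sqrt{-1 + d}$
$a{\left(13,13 \right)} o{\left(z,3 \right)} + q{\left(-3 \right)} = \sqrt{13^{2} + 13^{2}} \cdot 3 + \left(-3\right)^{2} \sqrt{-1 - 3} = \sqrt{169 + 169} \cdot 3 + 9 \sqrt{-4} = \sqrt{338} \cdot 3 + 9 \cdot 2 i = 13 \sqrt{2} \cdot 3 + 18 i = 39 \sqrt{2} + 18 i = 18 i + 39 \sqrt{2}$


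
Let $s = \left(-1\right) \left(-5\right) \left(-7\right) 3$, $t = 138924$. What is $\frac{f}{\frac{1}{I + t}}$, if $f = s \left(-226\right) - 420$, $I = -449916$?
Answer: $-7249223520$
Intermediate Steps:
$s = -105$ ($s = 5 \left(-7\right) 3 = \left(-35\right) 3 = -105$)
$f = 23310$ ($f = \left(-105\right) \left(-226\right) - 420 = 23730 - 420 = 23310$)
$\frac{f}{\frac{1}{I + t}} = \frac{23310}{\frac{1}{-449916 + 138924}} = \frac{23310}{\frac{1}{-310992}} = \frac{23310}{- \frac{1}{310992}} = 23310 \left(-310992\right) = -7249223520$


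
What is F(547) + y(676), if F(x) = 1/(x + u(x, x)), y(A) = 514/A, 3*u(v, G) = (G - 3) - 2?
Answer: 562045/737854 ≈ 0.76173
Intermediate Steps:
u(v, G) = -5/3 + G/3 (u(v, G) = ((G - 3) - 2)/3 = ((-3 + G) - 2)/3 = (-5 + G)/3 = -5/3 + G/3)
F(x) = 1/(-5/3 + 4*x/3) (F(x) = 1/(x + (-5/3 + x/3)) = 1/(-5/3 + 4*x/3))
F(547) + y(676) = 3/(-5 + 4*547) + 514/676 = 3/(-5 + 2188) + 514*(1/676) = 3/2183 + 257/338 = 562045/737854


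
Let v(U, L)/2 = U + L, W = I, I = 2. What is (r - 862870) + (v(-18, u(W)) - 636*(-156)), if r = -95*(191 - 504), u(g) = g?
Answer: -733951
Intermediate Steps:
W = 2
r = 29735 (r = -95*(-313) = 29735)
v(U, L) = 2*L + 2*U (v(U, L) = 2*(U + L) = 2*(L + U) = 2*L + 2*U)
(r - 862870) + (v(-18, u(W)) - 636*(-156)) = (29735 - 862870) + ((2*2 + 2*(-18)) - 636*(-156)) = -833135 + ((4 - 36) + 99216) = -833135 + (-32 + 99216) = -833135 + 99184 = -733951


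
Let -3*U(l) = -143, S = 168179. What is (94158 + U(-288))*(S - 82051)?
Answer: 24341236976/3 ≈ 8.1137e+9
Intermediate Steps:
U(l) = 143/3 (U(l) = -⅓*(-143) = 143/3)
(94158 + U(-288))*(S - 82051) = (94158 + 143/3)*(168179 - 82051) = (282617/3)*86128 = 24341236976/3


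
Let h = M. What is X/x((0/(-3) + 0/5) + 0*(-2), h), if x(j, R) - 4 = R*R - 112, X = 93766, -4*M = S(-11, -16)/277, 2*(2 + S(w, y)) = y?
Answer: -28778285656/33146903 ≈ -868.20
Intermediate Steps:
S(w, y) = -2 + y/2
M = 5/554 (M = -(-2 + (½)*(-16))/(4*277) = -(-2 - 8)/(4*277) = -(-5)/(2*277) = -¼*(-10/277) = 5/554 ≈ 0.0090253)
h = 5/554 ≈ 0.0090253
x(j, R) = -108 + R² (x(j, R) = 4 + (R*R - 112) = 4 + (R² - 112) = 4 + (-112 + R²) = -108 + R²)
X/x((0/(-3) + 0/5) + 0*(-2), h) = 93766/(-108 + (5/554)²) = 93766/(-108 + 25/306916) = 93766/(-33146903/306916) = 93766*(-306916/33146903) = -28778285656/33146903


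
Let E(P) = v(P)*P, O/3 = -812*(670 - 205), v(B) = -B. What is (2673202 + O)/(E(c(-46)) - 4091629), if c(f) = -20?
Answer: -1540462/4092029 ≈ -0.37645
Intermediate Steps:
O = -1132740 (O = 3*(-812*(670 - 205)) = 3*(-812*465) = 3*(-377580) = -1132740)
E(P) = -P² (E(P) = (-P)*P = -P²)
(2673202 + O)/(E(c(-46)) - 4091629) = (2673202 - 1132740)/(-1*(-20)² - 4091629) = 1540462/(-1*400 - 4091629) = 1540462/(-400 - 4091629) = 1540462/(-4092029) = 1540462*(-1/4092029) = -1540462/4092029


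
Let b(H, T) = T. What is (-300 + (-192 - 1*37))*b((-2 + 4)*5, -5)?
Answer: 2645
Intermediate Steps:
(-300 + (-192 - 1*37))*b((-2 + 4)*5, -5) = (-300 + (-192 - 1*37))*(-5) = (-300 + (-192 - 37))*(-5) = (-300 - 229)*(-5) = -529*(-5) = 2645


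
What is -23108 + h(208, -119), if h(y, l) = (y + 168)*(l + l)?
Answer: -112596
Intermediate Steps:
h(y, l) = 2*l*(168 + y) (h(y, l) = (168 + y)*(2*l) = 2*l*(168 + y))
-23108 + h(208, -119) = -23108 + 2*(-119)*(168 + 208) = -23108 + 2*(-119)*376 = -23108 - 89488 = -112596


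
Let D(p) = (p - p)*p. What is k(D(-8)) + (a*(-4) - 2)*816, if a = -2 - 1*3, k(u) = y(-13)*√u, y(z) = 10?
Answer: 14688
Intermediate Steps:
D(p) = 0 (D(p) = 0*p = 0)
k(u) = 10*√u
a = -5 (a = -2 - 3 = -5)
k(D(-8)) + (a*(-4) - 2)*816 = 10*√0 + (-5*(-4) - 2)*816 = 10*0 + (20 - 2)*816 = 0 + 18*816 = 0 + 14688 = 14688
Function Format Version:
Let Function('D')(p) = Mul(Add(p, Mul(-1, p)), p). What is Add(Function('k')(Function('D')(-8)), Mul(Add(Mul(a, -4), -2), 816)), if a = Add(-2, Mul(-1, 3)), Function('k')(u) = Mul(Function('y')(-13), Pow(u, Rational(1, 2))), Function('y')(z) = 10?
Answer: 14688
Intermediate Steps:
Function('D')(p) = 0 (Function('D')(p) = Mul(0, p) = 0)
Function('k')(u) = Mul(10, Pow(u, Rational(1, 2)))
a = -5 (a = Add(-2, -3) = -5)
Add(Function('k')(Function('D')(-8)), Mul(Add(Mul(a, -4), -2), 816)) = Add(Mul(10, Pow(0, Rational(1, 2))), Mul(Add(Mul(-5, -4), -2), 816)) = Add(Mul(10, 0), Mul(Add(20, -2), 816)) = Add(0, Mul(18, 816)) = Add(0, 14688) = 14688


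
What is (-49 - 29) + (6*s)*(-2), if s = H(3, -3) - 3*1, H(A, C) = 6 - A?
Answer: -78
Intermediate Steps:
s = 0 (s = (6 - 1*3) - 3*1 = (6 - 3) - 3 = 3 - 3 = 0)
(-49 - 29) + (6*s)*(-2) = (-49 - 29) + (6*0)*(-2) = -78 + 0*(-2) = -78 + 0 = -78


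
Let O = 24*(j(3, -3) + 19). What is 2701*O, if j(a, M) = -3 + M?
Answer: 842712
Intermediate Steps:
O = 312 (O = 24*((-3 - 3) + 19) = 24*(-6 + 19) = 24*13 = 312)
2701*O = 2701*312 = 842712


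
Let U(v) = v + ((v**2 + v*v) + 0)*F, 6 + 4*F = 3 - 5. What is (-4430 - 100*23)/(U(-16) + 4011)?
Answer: -6730/2971 ≈ -2.2652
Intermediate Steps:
F = -2 (F = -3/2 + (3 - 5)/4 = -3/2 + (1/4)*(-2) = -3/2 - 1/2 = -2)
U(v) = v - 4*v**2 (U(v) = v + ((v**2 + v*v) + 0)*(-2) = v + ((v**2 + v**2) + 0)*(-2) = v + (2*v**2 + 0)*(-2) = v + (2*v**2)*(-2) = v - 4*v**2)
(-4430 - 100*23)/(U(-16) + 4011) = (-4430 - 100*23)/(-16*(1 - 4*(-16)) + 4011) = (-4430 - 2300)/(-16*(1 + 64) + 4011) = -6730/(-16*65 + 4011) = -6730/(-1040 + 4011) = -6730/2971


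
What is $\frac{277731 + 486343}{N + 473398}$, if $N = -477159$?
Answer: $- \frac{764074}{3761} \approx -203.16$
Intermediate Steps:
$\frac{277731 + 486343}{N + 473398} = \frac{277731 + 486343}{-477159 + 473398} = \frac{764074}{-3761} = 764074 \left(- \frac{1}{3761}\right) = - \frac{764074}{3761}$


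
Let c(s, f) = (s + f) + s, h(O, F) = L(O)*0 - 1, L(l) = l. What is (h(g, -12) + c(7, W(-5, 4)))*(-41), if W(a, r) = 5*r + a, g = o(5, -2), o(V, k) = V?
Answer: -1148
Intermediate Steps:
g = 5
h(O, F) = -1 (h(O, F) = O*0 - 1 = 0 - 1 = -1)
W(a, r) = a + 5*r
c(s, f) = f + 2*s (c(s, f) = (f + s) + s = f + 2*s)
(h(g, -12) + c(7, W(-5, 4)))*(-41) = (-1 + ((-5 + 5*4) + 2*7))*(-41) = (-1 + ((-5 + 20) + 14))*(-41) = (-1 + (15 + 14))*(-41) = (-1 + 29)*(-41) = 28*(-41) = -1148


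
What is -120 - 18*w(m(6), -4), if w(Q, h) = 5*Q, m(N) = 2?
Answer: -300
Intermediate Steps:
-120 - 18*w(m(6), -4) = -120 - 90*2 = -120 - 18*10 = -120 - 180 = -300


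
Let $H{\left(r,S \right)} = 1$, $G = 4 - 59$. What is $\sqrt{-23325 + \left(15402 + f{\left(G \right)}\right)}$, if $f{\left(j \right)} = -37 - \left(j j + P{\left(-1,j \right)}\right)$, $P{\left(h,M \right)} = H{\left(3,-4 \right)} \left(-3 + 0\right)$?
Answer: $17 i \sqrt{38} \approx 104.8 i$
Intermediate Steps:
$G = -55$
$P{\left(h,M \right)} = -3$ ($P{\left(h,M \right)} = 1 \left(-3 + 0\right) = 1 \left(-3\right) = -3$)
$f{\left(j \right)} = -34 - j^{2}$ ($f{\left(j \right)} = -37 - \left(j j - 3\right) = -37 - \left(j^{2} - 3\right) = -37 - \left(-3 + j^{2}\right) = -34 - j^{2}$)
$\sqrt{-23325 + \left(15402 + f{\left(G \right)}\right)} = \sqrt{-23325 + \left(15402 - 3059\right)} = \sqrt{-23325 + 12343} = \sqrt{-10982} = 17 i \sqrt{38}$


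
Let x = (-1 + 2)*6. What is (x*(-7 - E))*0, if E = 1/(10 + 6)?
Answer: 0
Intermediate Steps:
E = 1/16 ≈ 0.062500
x = 6 (x = 1*6 = 6)
(x*(-7 - E))*0 = (6*(-7 - 1*1/16))*0 = (6*(-7 - 1/16))*0 = (6*(-113/16))*0 = -339/8*0 = 0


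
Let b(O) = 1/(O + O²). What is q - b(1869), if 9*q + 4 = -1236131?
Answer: -160012181817/1165010 ≈ -1.3735e+5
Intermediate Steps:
q = -412045/3 (q = -4/9 + (⅑)*(-1236131) = -4/9 - 1236131/9 = -412045/3 ≈ -1.3735e+5)
q - b(1869) = -412045/3 - 1/(1869*(1 + 1869)) = -412045/3 - 1/(1869*1870) = -412045/3 - 1*1/3495030 = -412045/3 - 1/3495030 = -160012181817/1165010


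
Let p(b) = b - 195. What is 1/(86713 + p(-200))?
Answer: 1/86318 ≈ 1.1585e-5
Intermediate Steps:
p(b) = -195 + b
1/(86713 + p(-200)) = 1/(86713 + (-195 - 200)) = 1/(86713 - 395) = 1/86318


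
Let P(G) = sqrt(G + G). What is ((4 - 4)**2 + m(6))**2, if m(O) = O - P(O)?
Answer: 48 - 24*sqrt(3) ≈ 6.4308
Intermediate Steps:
P(G) = sqrt(2)*sqrt(G) (P(G) = sqrt(2*G) = sqrt(2)*sqrt(G))
m(O) = O - sqrt(2)*sqrt(O)
((4 - 4)**2 + m(6))**2 = ((4 - 4)**2 + (6 - sqrt(2)*sqrt(6)))**2 = (0**2 + (6 - 2*sqrt(3)))**2 = (0 + (6 - 2*sqrt(3)))**2 = (6 - 2*sqrt(3))**2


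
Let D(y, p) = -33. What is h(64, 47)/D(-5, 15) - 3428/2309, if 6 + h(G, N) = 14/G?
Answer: -3192803/2438304 ≈ -1.3094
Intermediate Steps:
h(G, N) = -6 + 14/G
h(64, 47)/D(-5, 15) - 3428/2309 = (-6 + 14/64)/(-33) - 3428/2309 = (-6 + 14*(1/64))*(-1/33) - 3428*1/2309 = (-6 + 7/32)*(-1/33) - 3428/2309 = -185/32*(-1/33) - 3428/2309 = 185/1056 - 3428/2309 = -3192803/2438304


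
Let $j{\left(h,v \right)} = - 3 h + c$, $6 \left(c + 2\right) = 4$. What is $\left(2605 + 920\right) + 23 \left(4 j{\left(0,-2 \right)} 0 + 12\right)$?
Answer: $3801$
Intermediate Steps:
$c = - \frac{4}{3}$ ($c = -2 + \frac{1}{6} \cdot 4 = -2 + \frac{2}{3} = - \frac{4}{3} \approx -1.3333$)
$j{\left(h,v \right)} = - \frac{4}{3} - 3 h$ ($j{\left(h,v \right)} = - 3 h - \frac{4}{3} = - \frac{4}{3} - 3 h$)
$\left(2605 + 920\right) + 23 \left(4 j{\left(0,-2 \right)} 0 + 12\right) = \left(2605 + 920\right) + 23 \left(4 \left(- \frac{4}{3} - 0\right) 0 + 12\right) = 3525 + 23 \left(4 \left(- \frac{4}{3} + 0\right) 0 + 12\right) = 3525 + 23 \left(4 \left(- \frac{4}{3}\right) 0 + 12\right) = 3525 + 23 \left(\left(- \frac{16}{3}\right) 0 + 12\right) = 3525 + 23 \left(0 + 12\right) = 3525 + 23 \cdot 12 = 3525 + 276 = 3801$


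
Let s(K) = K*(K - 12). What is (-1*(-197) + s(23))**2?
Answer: 202500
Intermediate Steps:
s(K) = K*(-12 + K)
(-1*(-197) + s(23))**2 = (-1*(-197) + 23*(-12 + 23))**2 = (197 + 23*11)**2 = (197 + 253)**2 = 450**2 = 202500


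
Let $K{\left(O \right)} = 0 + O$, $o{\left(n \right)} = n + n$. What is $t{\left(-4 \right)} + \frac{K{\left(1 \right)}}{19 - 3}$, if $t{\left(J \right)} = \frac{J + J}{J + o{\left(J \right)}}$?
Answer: $\frac{35}{48} \approx 0.72917$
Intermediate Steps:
$o{\left(n \right)} = 2 n$
$t{\left(J \right)} = \frac{2}{3}$ ($t{\left(J \right)} = \frac{J + J}{J + 2 J} = \frac{2 J}{3 J} = 2 J \frac{1}{3 J} = \frac{2}{3}$)
$K{\left(O \right)} = O$
$t{\left(-4 \right)} + \frac{K{\left(1 \right)}}{19 - 3} = \frac{2}{3} + \frac{1}{19 - 3} \cdot 1 = \frac{2}{3} + \frac{1}{16} \cdot 1 = \frac{2}{3} + \frac{1}{16} = \frac{35}{48}$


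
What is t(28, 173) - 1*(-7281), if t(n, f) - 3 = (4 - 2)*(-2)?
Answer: 7280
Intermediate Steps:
t(n, f) = -1 (t(n, f) = 3 + (4 - 2)*(-2) = 3 + 2*(-2) = 3 - 4 = -1)
t(28, 173) - 1*(-7281) = -1 - 1*(-7281) = -1 + 7281 = 7280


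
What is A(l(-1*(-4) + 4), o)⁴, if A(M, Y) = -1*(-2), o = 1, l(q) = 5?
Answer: 16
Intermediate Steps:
A(M, Y) = 2
A(l(-1*(-4) + 4), o)⁴ = 2⁴ = 16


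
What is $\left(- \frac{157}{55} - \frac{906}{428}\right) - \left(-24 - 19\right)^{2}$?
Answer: $- \frac{21821243}{11770} \approx -1854.0$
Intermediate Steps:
$\left(- \frac{157}{55} - \frac{906}{428}\right) - \left(-24 - 19\right)^{2} = \left(\left(-157\right) \frac{1}{55} - \frac{453}{214}\right) - \left(-43\right)^{2} = \left(- \frac{157}{55} - \frac{453}{214}\right) - 1849 = - \frac{58513}{11770} - 1849 = - \frac{21821243}{11770}$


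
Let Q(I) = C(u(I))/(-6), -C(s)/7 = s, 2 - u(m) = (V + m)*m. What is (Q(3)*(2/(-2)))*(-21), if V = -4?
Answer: 245/2 ≈ 122.50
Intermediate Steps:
u(m) = 2 - m*(-4 + m) (u(m) = 2 - (-4 + m)*m = 2 - m*(-4 + m))
C(s) = -7*s
Q(I) = 7/3 - 7*I**2/6 + 14*I/3 (Q(I) = -7*(2 - I**2 + 4*I)/(-6) = (-14 - 28*I + 7*I**2)*(-1/6) = 7/3 - 7*I**2/6 + 14*I/3)
(Q(3)*(2/(-2)))*(-21) = ((7/3 - 7/6*3**2 + (14/3)*3)*(2/(-2)))*(-21) = ((7/3 - 7/6*9 + 14)*(2*(-1/2)))*(-21) = ((7/3 - 21/2 + 14)*(-1))*(-21) = ((35/6)*(-1))*(-21) = -35/6*(-21) = 245/2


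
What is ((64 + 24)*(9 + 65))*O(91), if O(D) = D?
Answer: 592592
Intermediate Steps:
((64 + 24)*(9 + 65))*O(91) = ((64 + 24)*(9 + 65))*91 = (88*74)*91 = 6512*91 = 592592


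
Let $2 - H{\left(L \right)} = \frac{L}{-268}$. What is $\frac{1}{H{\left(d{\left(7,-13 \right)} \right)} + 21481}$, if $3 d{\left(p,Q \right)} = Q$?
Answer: $\frac{804}{17272319} \approx 4.6548 \cdot 10^{-5}$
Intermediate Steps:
$d{\left(p,Q \right)} = \frac{Q}{3}$
$H{\left(L \right)} = 2 + \frac{L}{268}$ ($H{\left(L \right)} = 2 - \frac{L}{-268} = 2 - L \left(- \frac{1}{268}\right) = 2 - - \frac{L}{268} = 2 + \frac{L}{268}$)
$\frac{1}{H{\left(d{\left(7,-13 \right)} \right)} + 21481} = \frac{1}{\left(2 + \frac{\frac{1}{3} \left(-13\right)}{268}\right) + 21481} = \frac{1}{\left(2 + \frac{1}{268} \left(- \frac{13}{3}\right)\right) + 21481} = \frac{1}{\left(2 - \frac{13}{804}\right) + 21481} = \frac{1}{\frac{1595}{804} + 21481} = \frac{1}{\frac{17272319}{804}} = \frac{804}{17272319}$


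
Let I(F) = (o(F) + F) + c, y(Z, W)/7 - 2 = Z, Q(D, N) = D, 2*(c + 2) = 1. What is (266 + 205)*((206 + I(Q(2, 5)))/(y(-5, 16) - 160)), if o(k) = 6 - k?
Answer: -198291/362 ≈ -547.77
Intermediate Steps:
c = -3/2 (c = -2 + (½)*1 = -2 + ½ = -3/2 ≈ -1.5000)
y(Z, W) = 14 + 7*Z
I(F) = 9/2 (I(F) = ((6 - F) + F) - 3/2 = 6 - 3/2 = 9/2)
(266 + 205)*((206 + I(Q(2, 5)))/(y(-5, 16) - 160)) = (266 + 205)*((206 + 9/2)/((14 + 7*(-5)) - 160)) = 471*(421/(2*((14 - 35) - 160))) = 471*(421/(2*(-21 - 160))) = 471*((421/2)/(-181)) = 471*((421/2)*(-1/181)) = 471*(-421/362) = -198291/362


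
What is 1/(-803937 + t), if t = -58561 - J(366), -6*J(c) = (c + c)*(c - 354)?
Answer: -1/861034 ≈ -1.1614e-6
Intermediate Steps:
J(c) = -c*(-354 + c)/3 (J(c) = -(c + c)*(c - 354)/6 = -2*c*(-354 + c)/6 = -c*(-354 + c)/3)
t = -57097 (t = -58561 - 366*(354 - 1*366)/3 = -58561 - 366*(354 - 366)/3 = -58561 - 366*(-12)/3 = -58561 - 1*(-1464) = -58561 + 1464 = -57097)
1/(-803937 + t) = 1/(-803937 - 57097) = 1/(-861034) = -1/861034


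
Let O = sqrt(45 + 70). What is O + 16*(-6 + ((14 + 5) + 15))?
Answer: 448 + sqrt(115) ≈ 458.72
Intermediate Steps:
O = sqrt(115) ≈ 10.724
O + 16*(-6 + ((14 + 5) + 15)) = sqrt(115) + 16*(-6 + ((14 + 5) + 15)) = sqrt(115) + 16*(-6 + (19 + 15)) = sqrt(115) + 16*(-6 + 34) = sqrt(115) + 16*28 = sqrt(115) + 448 = 448 + sqrt(115)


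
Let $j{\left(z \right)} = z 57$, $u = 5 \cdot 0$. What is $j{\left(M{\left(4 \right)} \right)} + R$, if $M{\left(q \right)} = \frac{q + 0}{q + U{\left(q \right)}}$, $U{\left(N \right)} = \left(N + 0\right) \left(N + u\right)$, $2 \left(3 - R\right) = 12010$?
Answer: $- \frac{29953}{5} \approx -5990.6$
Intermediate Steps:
$R = -6002$ ($R = 3 - 6005 = -6002$)
$u = 0$
$U{\left(N \right)} = N^{2}$ ($U{\left(N \right)} = \left(N + 0\right) \left(N + 0\right) = N N = N^{2}$)
$M{\left(q \right)} = \frac{q}{q + q^{2}}$ ($M{\left(q \right)} = \frac{q + 0}{q + q^{2}} = \frac{q}{q + q^{2}}$)
$j{\left(z \right)} = 57 z$
$j{\left(M{\left(4 \right)} \right)} + R = \frac{57}{1 + 4} - 6002 = \frac{57}{5} - 6002 = - \frac{29953}{5}$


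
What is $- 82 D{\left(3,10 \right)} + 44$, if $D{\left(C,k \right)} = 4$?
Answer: $-284$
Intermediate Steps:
$- 82 D{\left(3,10 \right)} + 44 = \left(-82\right) 4 + 44 = -328 + 44 = -284$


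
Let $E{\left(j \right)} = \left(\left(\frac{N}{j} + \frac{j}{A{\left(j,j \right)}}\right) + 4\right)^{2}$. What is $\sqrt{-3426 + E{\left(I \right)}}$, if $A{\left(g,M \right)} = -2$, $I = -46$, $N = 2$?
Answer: $\frac{i \sqrt{1427954}}{23} \approx 51.955 i$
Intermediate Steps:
$E{\left(j \right)} = \left(4 + \frac{2}{j} - \frac{j}{2}\right)^{2}$ ($E{\left(j \right)} = \left(\left(\frac{2}{j} + \frac{j}{-2}\right) + 4\right)^{2} = \left(\left(\frac{2}{j} + j \left(- \frac{1}{2}\right)\right) + 4\right)^{2} = \left(\left(\frac{2}{j} - \frac{j}{2}\right) + 4\right)^{2} = \left(4 + \frac{2}{j} - \frac{j}{2}\right)^{2}$)
$\sqrt{-3426 + E{\left(I \right)}} = \sqrt{-3426 + \frac{\left(-4 + \left(-46\right)^{2} - -368\right)^{2}}{4 \cdot 2116}} = \sqrt{-3426 + \frac{1}{4} \cdot \frac{1}{2116} \left(-4 + 2116 + 368\right)^{2}} = \sqrt{-3426 + \frac{1}{4} \cdot \frac{1}{2116} \cdot 2480^{2}} = \sqrt{-3426 + \frac{1}{4} \cdot \frac{1}{2116} \cdot 6150400} = \sqrt{-3426 + \frac{384400}{529}} = \sqrt{- \frac{1427954}{529}} = \frac{i \sqrt{1427954}}{23}$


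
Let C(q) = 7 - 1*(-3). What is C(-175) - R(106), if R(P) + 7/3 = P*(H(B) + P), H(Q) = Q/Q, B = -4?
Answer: -33989/3 ≈ -11330.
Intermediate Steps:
C(q) = 10 (C(q) = 7 + 3 = 10)
H(Q) = 1
R(P) = -7/3 + P*(1 + P)
C(-175) - R(106) = 10 - (-7/3 + 106 + 106²) = 10 - (-7/3 + 106 + 11236) = 10 - 1*34019/3 = 10 - 34019/3 = -33989/3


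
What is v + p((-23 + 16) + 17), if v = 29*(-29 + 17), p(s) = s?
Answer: -338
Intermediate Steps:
v = -348 (v = 29*(-12) = -348)
v + p((-23 + 16) + 17) = -348 + ((-23 + 16) + 17) = -348 + (-7 + 17) = -348 + 10 = -338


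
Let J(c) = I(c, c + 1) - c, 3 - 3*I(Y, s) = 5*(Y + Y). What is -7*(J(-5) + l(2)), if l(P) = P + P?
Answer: -560/3 ≈ -186.67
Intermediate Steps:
I(Y, s) = 1 - 10*Y/3 (I(Y, s) = 1 - 5*(Y + Y)/3 = 1 - 5*2*Y/3 = 1 - 10*Y/3)
l(P) = 2*P
J(c) = 1 - 13*c/3 (J(c) = (1 - 10*c/3) - c = 1 - 13*c/3)
-7*(J(-5) + l(2)) = -7*((1 - 13/3*(-5)) + 2*2) = -7*((1 + 65/3) + 4) = -7*(68/3 + 4) = -7*80/3 = -560/3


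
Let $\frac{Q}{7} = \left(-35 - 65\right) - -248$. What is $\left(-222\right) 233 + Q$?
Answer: $-50690$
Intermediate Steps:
$Q = 1036$ ($Q = 7 \left(\left(-35 - 65\right) - -248\right) = 7 \left(\left(-35 - 65\right) + 248\right) = 7 \left(-100 + 248\right) = 7 \cdot 148 = 1036$)
$\left(-222\right) 233 + Q = \left(-222\right) 233 + 1036 = -51726 + 1036 = -50690$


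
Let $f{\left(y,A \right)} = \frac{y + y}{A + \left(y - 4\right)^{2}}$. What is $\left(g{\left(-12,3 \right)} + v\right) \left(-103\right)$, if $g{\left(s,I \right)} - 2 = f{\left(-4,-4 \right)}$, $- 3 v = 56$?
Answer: $\frac{8652}{5} \approx 1730.4$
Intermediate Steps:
$f{\left(y,A \right)} = \frac{2 y}{A + \left(-4 + y\right)^{2}}$
$v = - \frac{56}{3}$ ($v = \left(- \frac{1}{3}\right) 56 = - \frac{56}{3} \approx -18.667$)
$g{\left(s,I \right)} = \frac{28}{15}$ ($g{\left(s,I \right)} = 2 + 2 \left(-4\right) \frac{1}{-4 + \left(-4 - 4\right)^{2}} = 2 + 2 \left(-4\right) \frac{1}{-4 + \left(-8\right)^{2}} = 2 + 2 \left(-4\right) \frac{1}{-4 + 64} = 2 + 2 \left(-4\right) \frac{1}{60} = 2 - \frac{2}{15} = \frac{28}{15}$)
$\left(g{\left(-12,3 \right)} + v\right) \left(-103\right) = \left(\frac{28}{15} - \frac{56}{3}\right) \left(-103\right) = \left(- \frac{84}{5}\right) \left(-103\right) = \frac{8652}{5}$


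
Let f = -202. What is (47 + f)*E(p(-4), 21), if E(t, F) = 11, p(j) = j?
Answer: -1705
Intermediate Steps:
(47 + f)*E(p(-4), 21) = (47 - 202)*11 = -155*11 = -1705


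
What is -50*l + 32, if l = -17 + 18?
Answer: -18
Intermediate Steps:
l = 1
-50*l + 32 = -50*1 + 32 = -50 + 32 = -18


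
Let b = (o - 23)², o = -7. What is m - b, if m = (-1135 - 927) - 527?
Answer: -3489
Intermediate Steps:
m = -2589 (m = -2062 - 527 = -2589)
b = 900 (b = (-7 - 23)² = (-30)² = 900)
m - b = -2589 - 1*900 = -2589 - 900 = -3489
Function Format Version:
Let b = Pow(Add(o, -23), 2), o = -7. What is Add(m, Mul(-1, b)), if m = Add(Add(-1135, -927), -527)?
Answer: -3489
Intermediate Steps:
m = -2589 (m = Add(-2062, -527) = -2589)
b = 900 (b = Pow(Add(-7, -23), 2) = Pow(-30, 2) = 900)
Add(m, Mul(-1, b)) = Add(-2589, Mul(-1, 900)) = Add(-2589, -900) = -3489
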